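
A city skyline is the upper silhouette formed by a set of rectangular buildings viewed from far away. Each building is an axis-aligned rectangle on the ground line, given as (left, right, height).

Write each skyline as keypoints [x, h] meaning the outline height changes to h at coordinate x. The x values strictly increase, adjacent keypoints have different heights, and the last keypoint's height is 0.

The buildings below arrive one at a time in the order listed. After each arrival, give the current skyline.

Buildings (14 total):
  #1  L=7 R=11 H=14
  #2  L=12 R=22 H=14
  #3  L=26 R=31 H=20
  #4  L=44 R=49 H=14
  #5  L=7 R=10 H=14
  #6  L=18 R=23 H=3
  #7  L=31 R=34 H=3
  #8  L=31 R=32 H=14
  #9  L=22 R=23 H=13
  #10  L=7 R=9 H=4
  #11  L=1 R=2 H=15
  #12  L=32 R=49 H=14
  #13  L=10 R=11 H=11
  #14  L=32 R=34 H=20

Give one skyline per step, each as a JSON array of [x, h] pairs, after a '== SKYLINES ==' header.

== SKYLINES ==
[[7,14],[11,0]]
[[7,14],[11,0],[12,14],[22,0]]
[[7,14],[11,0],[12,14],[22,0],[26,20],[31,0]]
[[7,14],[11,0],[12,14],[22,0],[26,20],[31,0],[44,14],[49,0]]
[[7,14],[11,0],[12,14],[22,0],[26,20],[31,0],[44,14],[49,0]]
[[7,14],[11,0],[12,14],[22,3],[23,0],[26,20],[31,0],[44,14],[49,0]]
[[7,14],[11,0],[12,14],[22,3],[23,0],[26,20],[31,3],[34,0],[44,14],[49,0]]
[[7,14],[11,0],[12,14],[22,3],[23,0],[26,20],[31,14],[32,3],[34,0],[44,14],[49,0]]
[[7,14],[11,0],[12,14],[22,13],[23,0],[26,20],[31,14],[32,3],[34,0],[44,14],[49,0]]
[[7,14],[11,0],[12,14],[22,13],[23,0],[26,20],[31,14],[32,3],[34,0],[44,14],[49,0]]
[[1,15],[2,0],[7,14],[11,0],[12,14],[22,13],[23,0],[26,20],[31,14],[32,3],[34,0],[44,14],[49,0]]
[[1,15],[2,0],[7,14],[11,0],[12,14],[22,13],[23,0],[26,20],[31,14],[49,0]]
[[1,15],[2,0],[7,14],[11,0],[12,14],[22,13],[23,0],[26,20],[31,14],[49,0]]
[[1,15],[2,0],[7,14],[11,0],[12,14],[22,13],[23,0],[26,20],[31,14],[32,20],[34,14],[49,0]]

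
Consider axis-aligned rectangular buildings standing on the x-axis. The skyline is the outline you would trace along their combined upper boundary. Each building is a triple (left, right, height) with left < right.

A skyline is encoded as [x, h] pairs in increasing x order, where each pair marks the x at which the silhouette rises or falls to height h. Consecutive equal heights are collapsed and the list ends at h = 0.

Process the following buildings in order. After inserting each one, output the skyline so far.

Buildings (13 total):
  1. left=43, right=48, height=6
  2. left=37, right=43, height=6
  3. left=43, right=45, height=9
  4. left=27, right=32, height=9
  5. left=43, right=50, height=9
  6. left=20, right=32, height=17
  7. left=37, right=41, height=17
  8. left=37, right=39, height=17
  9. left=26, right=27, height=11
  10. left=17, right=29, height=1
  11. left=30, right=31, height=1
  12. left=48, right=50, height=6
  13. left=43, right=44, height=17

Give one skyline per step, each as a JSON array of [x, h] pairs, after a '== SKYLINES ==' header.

== SKYLINES ==
[[43,6],[48,0]]
[[37,6],[48,0]]
[[37,6],[43,9],[45,6],[48,0]]
[[27,9],[32,0],[37,6],[43,9],[45,6],[48,0]]
[[27,9],[32,0],[37,6],[43,9],[50,0]]
[[20,17],[32,0],[37,6],[43,9],[50,0]]
[[20,17],[32,0],[37,17],[41,6],[43,9],[50,0]]
[[20,17],[32,0],[37,17],[41,6],[43,9],[50,0]]
[[20,17],[32,0],[37,17],[41,6],[43,9],[50,0]]
[[17,1],[20,17],[32,0],[37,17],[41,6],[43,9],[50,0]]
[[17,1],[20,17],[32,0],[37,17],[41,6],[43,9],[50,0]]
[[17,1],[20,17],[32,0],[37,17],[41,6],[43,9],[50,0]]
[[17,1],[20,17],[32,0],[37,17],[41,6],[43,17],[44,9],[50,0]]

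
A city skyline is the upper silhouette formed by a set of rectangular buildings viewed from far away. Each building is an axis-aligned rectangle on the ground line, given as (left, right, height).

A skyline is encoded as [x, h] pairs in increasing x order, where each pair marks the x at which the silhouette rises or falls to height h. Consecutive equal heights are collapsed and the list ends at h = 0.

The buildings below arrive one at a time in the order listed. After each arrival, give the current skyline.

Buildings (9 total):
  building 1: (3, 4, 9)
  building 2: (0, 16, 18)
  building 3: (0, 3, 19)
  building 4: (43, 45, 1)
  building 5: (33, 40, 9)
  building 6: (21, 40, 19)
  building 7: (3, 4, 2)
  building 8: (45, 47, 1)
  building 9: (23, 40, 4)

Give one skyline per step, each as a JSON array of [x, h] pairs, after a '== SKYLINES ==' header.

== SKYLINES ==
[[3,9],[4,0]]
[[0,18],[16,0]]
[[0,19],[3,18],[16,0]]
[[0,19],[3,18],[16,0],[43,1],[45,0]]
[[0,19],[3,18],[16,0],[33,9],[40,0],[43,1],[45,0]]
[[0,19],[3,18],[16,0],[21,19],[40,0],[43,1],[45,0]]
[[0,19],[3,18],[16,0],[21,19],[40,0],[43,1],[45,0]]
[[0,19],[3,18],[16,0],[21,19],[40,0],[43,1],[47,0]]
[[0,19],[3,18],[16,0],[21,19],[40,0],[43,1],[47,0]]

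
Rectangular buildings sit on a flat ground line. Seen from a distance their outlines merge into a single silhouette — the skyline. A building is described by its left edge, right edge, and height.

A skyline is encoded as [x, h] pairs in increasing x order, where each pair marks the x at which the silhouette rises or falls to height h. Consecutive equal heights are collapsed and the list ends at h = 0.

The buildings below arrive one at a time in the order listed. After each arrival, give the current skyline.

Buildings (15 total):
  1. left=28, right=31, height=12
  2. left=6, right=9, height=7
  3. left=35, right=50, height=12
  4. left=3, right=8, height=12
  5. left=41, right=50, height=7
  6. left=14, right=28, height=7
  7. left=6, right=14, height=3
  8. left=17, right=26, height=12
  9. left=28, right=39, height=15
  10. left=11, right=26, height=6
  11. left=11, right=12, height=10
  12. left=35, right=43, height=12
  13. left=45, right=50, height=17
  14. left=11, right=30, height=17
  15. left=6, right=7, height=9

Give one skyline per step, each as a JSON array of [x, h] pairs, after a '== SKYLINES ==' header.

== SKYLINES ==
[[28,12],[31,0]]
[[6,7],[9,0],[28,12],[31,0]]
[[6,7],[9,0],[28,12],[31,0],[35,12],[50,0]]
[[3,12],[8,7],[9,0],[28,12],[31,0],[35,12],[50,0]]
[[3,12],[8,7],[9,0],[28,12],[31,0],[35,12],[50,0]]
[[3,12],[8,7],[9,0],[14,7],[28,12],[31,0],[35,12],[50,0]]
[[3,12],[8,7],[9,3],[14,7],[28,12],[31,0],[35,12],[50,0]]
[[3,12],[8,7],[9,3],[14,7],[17,12],[26,7],[28,12],[31,0],[35,12],[50,0]]
[[3,12],[8,7],[9,3],[14,7],[17,12],[26,7],[28,15],[39,12],[50,0]]
[[3,12],[8,7],[9,3],[11,6],[14,7],[17,12],[26,7],[28,15],[39,12],[50,0]]
[[3,12],[8,7],[9,3],[11,10],[12,6],[14,7],[17,12],[26,7],[28,15],[39,12],[50,0]]
[[3,12],[8,7],[9,3],[11,10],[12,6],[14,7],[17,12],[26,7],[28,15],[39,12],[50,0]]
[[3,12],[8,7],[9,3],[11,10],[12,6],[14,7],[17,12],[26,7],[28,15],[39,12],[45,17],[50,0]]
[[3,12],[8,7],[9,3],[11,17],[30,15],[39,12],[45,17],[50,0]]
[[3,12],[8,7],[9,3],[11,17],[30,15],[39,12],[45,17],[50,0]]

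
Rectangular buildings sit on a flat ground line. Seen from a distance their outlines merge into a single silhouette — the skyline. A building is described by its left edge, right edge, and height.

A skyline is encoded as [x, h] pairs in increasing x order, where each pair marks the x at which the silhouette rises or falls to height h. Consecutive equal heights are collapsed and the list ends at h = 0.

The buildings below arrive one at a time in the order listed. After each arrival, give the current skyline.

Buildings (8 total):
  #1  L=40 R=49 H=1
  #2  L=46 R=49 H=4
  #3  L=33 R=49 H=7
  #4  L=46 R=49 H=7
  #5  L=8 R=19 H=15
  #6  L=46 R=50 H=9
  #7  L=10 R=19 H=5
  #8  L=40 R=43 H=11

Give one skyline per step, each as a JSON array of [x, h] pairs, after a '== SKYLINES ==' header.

== SKYLINES ==
[[40,1],[49,0]]
[[40,1],[46,4],[49,0]]
[[33,7],[49,0]]
[[33,7],[49,0]]
[[8,15],[19,0],[33,7],[49,0]]
[[8,15],[19,0],[33,7],[46,9],[50,0]]
[[8,15],[19,0],[33,7],[46,9],[50,0]]
[[8,15],[19,0],[33,7],[40,11],[43,7],[46,9],[50,0]]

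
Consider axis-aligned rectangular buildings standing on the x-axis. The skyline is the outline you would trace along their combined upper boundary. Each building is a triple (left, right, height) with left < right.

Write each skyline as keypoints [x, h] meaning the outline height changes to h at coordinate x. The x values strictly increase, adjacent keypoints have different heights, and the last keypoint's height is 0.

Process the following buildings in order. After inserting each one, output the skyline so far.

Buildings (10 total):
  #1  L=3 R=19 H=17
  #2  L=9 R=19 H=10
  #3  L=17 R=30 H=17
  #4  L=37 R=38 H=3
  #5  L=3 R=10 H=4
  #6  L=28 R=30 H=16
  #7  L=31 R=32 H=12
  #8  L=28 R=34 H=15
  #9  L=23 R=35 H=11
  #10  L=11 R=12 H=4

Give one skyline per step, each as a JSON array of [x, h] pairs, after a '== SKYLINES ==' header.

== SKYLINES ==
[[3,17],[19,0]]
[[3,17],[19,0]]
[[3,17],[30,0]]
[[3,17],[30,0],[37,3],[38,0]]
[[3,17],[30,0],[37,3],[38,0]]
[[3,17],[30,0],[37,3],[38,0]]
[[3,17],[30,0],[31,12],[32,0],[37,3],[38,0]]
[[3,17],[30,15],[34,0],[37,3],[38,0]]
[[3,17],[30,15],[34,11],[35,0],[37,3],[38,0]]
[[3,17],[30,15],[34,11],[35,0],[37,3],[38,0]]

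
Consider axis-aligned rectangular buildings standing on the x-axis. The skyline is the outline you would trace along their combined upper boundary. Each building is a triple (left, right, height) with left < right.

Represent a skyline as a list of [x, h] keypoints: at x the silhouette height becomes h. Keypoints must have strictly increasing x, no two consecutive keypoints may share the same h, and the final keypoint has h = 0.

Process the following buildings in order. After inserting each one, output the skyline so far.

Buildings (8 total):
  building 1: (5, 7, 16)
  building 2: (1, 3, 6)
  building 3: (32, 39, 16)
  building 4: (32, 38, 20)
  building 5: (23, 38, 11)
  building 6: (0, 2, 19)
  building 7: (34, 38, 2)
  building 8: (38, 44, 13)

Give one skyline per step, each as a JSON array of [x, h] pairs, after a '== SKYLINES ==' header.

== SKYLINES ==
[[5,16],[7,0]]
[[1,6],[3,0],[5,16],[7,0]]
[[1,6],[3,0],[5,16],[7,0],[32,16],[39,0]]
[[1,6],[3,0],[5,16],[7,0],[32,20],[38,16],[39,0]]
[[1,6],[3,0],[5,16],[7,0],[23,11],[32,20],[38,16],[39,0]]
[[0,19],[2,6],[3,0],[5,16],[7,0],[23,11],[32,20],[38,16],[39,0]]
[[0,19],[2,6],[3,0],[5,16],[7,0],[23,11],[32,20],[38,16],[39,0]]
[[0,19],[2,6],[3,0],[5,16],[7,0],[23,11],[32,20],[38,16],[39,13],[44,0]]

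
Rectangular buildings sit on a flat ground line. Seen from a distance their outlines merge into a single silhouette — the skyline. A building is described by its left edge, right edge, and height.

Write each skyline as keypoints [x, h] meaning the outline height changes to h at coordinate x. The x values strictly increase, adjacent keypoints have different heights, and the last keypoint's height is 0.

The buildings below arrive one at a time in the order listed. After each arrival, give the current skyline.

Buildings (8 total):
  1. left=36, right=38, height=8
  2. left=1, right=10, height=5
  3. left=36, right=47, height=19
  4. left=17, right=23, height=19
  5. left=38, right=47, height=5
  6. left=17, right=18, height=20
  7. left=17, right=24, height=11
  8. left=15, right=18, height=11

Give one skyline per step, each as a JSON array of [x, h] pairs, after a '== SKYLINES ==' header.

== SKYLINES ==
[[36,8],[38,0]]
[[1,5],[10,0],[36,8],[38,0]]
[[1,5],[10,0],[36,19],[47,0]]
[[1,5],[10,0],[17,19],[23,0],[36,19],[47,0]]
[[1,5],[10,0],[17,19],[23,0],[36,19],[47,0]]
[[1,5],[10,0],[17,20],[18,19],[23,0],[36,19],[47,0]]
[[1,5],[10,0],[17,20],[18,19],[23,11],[24,0],[36,19],[47,0]]
[[1,5],[10,0],[15,11],[17,20],[18,19],[23,11],[24,0],[36,19],[47,0]]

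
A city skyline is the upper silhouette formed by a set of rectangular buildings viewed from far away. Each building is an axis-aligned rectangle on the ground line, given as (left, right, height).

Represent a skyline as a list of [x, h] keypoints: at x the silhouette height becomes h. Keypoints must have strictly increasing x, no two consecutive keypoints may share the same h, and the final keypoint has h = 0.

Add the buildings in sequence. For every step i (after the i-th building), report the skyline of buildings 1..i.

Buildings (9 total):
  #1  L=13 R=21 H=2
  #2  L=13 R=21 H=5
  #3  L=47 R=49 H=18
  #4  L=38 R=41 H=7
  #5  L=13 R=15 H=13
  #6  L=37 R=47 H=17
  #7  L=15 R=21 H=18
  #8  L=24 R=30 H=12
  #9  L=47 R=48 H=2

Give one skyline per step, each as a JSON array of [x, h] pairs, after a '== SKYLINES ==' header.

== SKYLINES ==
[[13,2],[21,0]]
[[13,5],[21,0]]
[[13,5],[21,0],[47,18],[49,0]]
[[13,5],[21,0],[38,7],[41,0],[47,18],[49,0]]
[[13,13],[15,5],[21,0],[38,7],[41,0],[47,18],[49,0]]
[[13,13],[15,5],[21,0],[37,17],[47,18],[49,0]]
[[13,13],[15,18],[21,0],[37,17],[47,18],[49,0]]
[[13,13],[15,18],[21,0],[24,12],[30,0],[37,17],[47,18],[49,0]]
[[13,13],[15,18],[21,0],[24,12],[30,0],[37,17],[47,18],[49,0]]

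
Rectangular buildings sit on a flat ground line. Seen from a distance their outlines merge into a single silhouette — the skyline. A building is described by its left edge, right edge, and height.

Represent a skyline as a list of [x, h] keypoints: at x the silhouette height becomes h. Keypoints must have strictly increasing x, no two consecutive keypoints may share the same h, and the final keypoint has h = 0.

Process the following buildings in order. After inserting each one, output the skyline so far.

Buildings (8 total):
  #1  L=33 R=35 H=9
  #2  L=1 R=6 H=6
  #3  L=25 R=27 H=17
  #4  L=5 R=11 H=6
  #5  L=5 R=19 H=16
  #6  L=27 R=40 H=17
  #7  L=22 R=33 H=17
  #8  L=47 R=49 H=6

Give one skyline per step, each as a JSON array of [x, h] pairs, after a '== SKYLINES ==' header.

== SKYLINES ==
[[33,9],[35,0]]
[[1,6],[6,0],[33,9],[35,0]]
[[1,6],[6,0],[25,17],[27,0],[33,9],[35,0]]
[[1,6],[11,0],[25,17],[27,0],[33,9],[35,0]]
[[1,6],[5,16],[19,0],[25,17],[27,0],[33,9],[35,0]]
[[1,6],[5,16],[19,0],[25,17],[40,0]]
[[1,6],[5,16],[19,0],[22,17],[40,0]]
[[1,6],[5,16],[19,0],[22,17],[40,0],[47,6],[49,0]]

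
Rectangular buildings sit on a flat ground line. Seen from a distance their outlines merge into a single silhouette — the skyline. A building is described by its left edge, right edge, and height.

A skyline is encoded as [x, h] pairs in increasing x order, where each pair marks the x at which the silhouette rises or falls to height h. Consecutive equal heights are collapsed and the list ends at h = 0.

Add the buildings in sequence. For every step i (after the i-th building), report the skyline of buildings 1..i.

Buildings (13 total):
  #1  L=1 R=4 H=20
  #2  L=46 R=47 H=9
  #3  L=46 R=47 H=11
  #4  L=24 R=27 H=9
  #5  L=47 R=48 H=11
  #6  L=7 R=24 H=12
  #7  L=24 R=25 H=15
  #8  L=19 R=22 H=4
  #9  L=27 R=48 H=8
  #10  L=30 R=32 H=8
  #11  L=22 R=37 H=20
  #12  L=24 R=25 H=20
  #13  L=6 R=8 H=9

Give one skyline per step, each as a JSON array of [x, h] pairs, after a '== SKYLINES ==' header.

== SKYLINES ==
[[1,20],[4,0]]
[[1,20],[4,0],[46,9],[47,0]]
[[1,20],[4,0],[46,11],[47,0]]
[[1,20],[4,0],[24,9],[27,0],[46,11],[47,0]]
[[1,20],[4,0],[24,9],[27,0],[46,11],[48,0]]
[[1,20],[4,0],[7,12],[24,9],[27,0],[46,11],[48,0]]
[[1,20],[4,0],[7,12],[24,15],[25,9],[27,0],[46,11],[48,0]]
[[1,20],[4,0],[7,12],[24,15],[25,9],[27,0],[46,11],[48,0]]
[[1,20],[4,0],[7,12],[24,15],[25,9],[27,8],[46,11],[48,0]]
[[1,20],[4,0],[7,12],[24,15],[25,9],[27,8],[46,11],[48,0]]
[[1,20],[4,0],[7,12],[22,20],[37,8],[46,11],[48,0]]
[[1,20],[4,0],[7,12],[22,20],[37,8],[46,11],[48,0]]
[[1,20],[4,0],[6,9],[7,12],[22,20],[37,8],[46,11],[48,0]]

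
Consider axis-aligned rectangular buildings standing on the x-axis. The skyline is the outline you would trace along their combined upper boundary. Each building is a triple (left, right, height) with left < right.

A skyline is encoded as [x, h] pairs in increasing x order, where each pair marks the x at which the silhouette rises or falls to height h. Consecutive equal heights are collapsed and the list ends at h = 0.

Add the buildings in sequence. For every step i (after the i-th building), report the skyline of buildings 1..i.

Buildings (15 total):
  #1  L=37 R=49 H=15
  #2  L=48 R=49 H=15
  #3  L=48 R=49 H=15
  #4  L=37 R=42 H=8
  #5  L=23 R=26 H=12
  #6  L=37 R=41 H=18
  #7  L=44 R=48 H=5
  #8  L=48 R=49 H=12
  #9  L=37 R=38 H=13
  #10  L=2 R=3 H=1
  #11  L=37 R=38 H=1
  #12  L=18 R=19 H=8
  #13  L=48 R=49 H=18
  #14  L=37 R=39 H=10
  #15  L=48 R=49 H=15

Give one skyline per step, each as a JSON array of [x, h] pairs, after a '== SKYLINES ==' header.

== SKYLINES ==
[[37,15],[49,0]]
[[37,15],[49,0]]
[[37,15],[49,0]]
[[37,15],[49,0]]
[[23,12],[26,0],[37,15],[49,0]]
[[23,12],[26,0],[37,18],[41,15],[49,0]]
[[23,12],[26,0],[37,18],[41,15],[49,0]]
[[23,12],[26,0],[37,18],[41,15],[49,0]]
[[23,12],[26,0],[37,18],[41,15],[49,0]]
[[2,1],[3,0],[23,12],[26,0],[37,18],[41,15],[49,0]]
[[2,1],[3,0],[23,12],[26,0],[37,18],[41,15],[49,0]]
[[2,1],[3,0],[18,8],[19,0],[23,12],[26,0],[37,18],[41,15],[49,0]]
[[2,1],[3,0],[18,8],[19,0],[23,12],[26,0],[37,18],[41,15],[48,18],[49,0]]
[[2,1],[3,0],[18,8],[19,0],[23,12],[26,0],[37,18],[41,15],[48,18],[49,0]]
[[2,1],[3,0],[18,8],[19,0],[23,12],[26,0],[37,18],[41,15],[48,18],[49,0]]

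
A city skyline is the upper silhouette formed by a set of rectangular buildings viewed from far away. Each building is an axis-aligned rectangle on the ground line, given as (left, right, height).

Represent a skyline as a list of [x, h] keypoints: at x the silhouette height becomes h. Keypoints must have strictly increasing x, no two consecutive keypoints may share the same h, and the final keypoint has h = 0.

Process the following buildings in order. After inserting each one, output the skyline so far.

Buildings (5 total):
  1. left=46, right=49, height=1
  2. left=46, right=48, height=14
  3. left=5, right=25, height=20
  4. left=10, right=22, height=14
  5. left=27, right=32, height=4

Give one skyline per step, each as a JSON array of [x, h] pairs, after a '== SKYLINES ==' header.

== SKYLINES ==
[[46,1],[49,0]]
[[46,14],[48,1],[49,0]]
[[5,20],[25,0],[46,14],[48,1],[49,0]]
[[5,20],[25,0],[46,14],[48,1],[49,0]]
[[5,20],[25,0],[27,4],[32,0],[46,14],[48,1],[49,0]]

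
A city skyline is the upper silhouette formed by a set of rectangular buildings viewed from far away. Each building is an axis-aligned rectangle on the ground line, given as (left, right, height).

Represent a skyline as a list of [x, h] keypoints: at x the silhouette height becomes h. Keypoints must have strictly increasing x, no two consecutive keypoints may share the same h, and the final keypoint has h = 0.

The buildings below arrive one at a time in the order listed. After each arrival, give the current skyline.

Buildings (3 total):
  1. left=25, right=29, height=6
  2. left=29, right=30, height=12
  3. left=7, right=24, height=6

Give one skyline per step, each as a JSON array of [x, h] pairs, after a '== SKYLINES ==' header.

== SKYLINES ==
[[25,6],[29,0]]
[[25,6],[29,12],[30,0]]
[[7,6],[24,0],[25,6],[29,12],[30,0]]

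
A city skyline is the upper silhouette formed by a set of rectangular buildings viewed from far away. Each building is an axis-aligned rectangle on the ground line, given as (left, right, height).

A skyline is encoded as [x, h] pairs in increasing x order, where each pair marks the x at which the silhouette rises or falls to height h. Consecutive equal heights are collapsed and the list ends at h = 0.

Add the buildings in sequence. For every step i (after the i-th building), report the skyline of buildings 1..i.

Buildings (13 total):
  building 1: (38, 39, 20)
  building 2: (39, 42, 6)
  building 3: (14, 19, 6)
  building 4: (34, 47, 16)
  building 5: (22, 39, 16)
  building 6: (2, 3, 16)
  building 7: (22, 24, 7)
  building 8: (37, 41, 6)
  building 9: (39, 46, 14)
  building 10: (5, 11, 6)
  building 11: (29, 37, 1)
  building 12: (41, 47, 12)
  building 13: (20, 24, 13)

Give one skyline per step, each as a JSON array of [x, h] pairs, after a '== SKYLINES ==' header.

== SKYLINES ==
[[38,20],[39,0]]
[[38,20],[39,6],[42,0]]
[[14,6],[19,0],[38,20],[39,6],[42,0]]
[[14,6],[19,0],[34,16],[38,20],[39,16],[47,0]]
[[14,6],[19,0],[22,16],[38,20],[39,16],[47,0]]
[[2,16],[3,0],[14,6],[19,0],[22,16],[38,20],[39,16],[47,0]]
[[2,16],[3,0],[14,6],[19,0],[22,16],[38,20],[39,16],[47,0]]
[[2,16],[3,0],[14,6],[19,0],[22,16],[38,20],[39,16],[47,0]]
[[2,16],[3,0],[14,6],[19,0],[22,16],[38,20],[39,16],[47,0]]
[[2,16],[3,0],[5,6],[11,0],[14,6],[19,0],[22,16],[38,20],[39,16],[47,0]]
[[2,16],[3,0],[5,6],[11,0],[14,6],[19,0],[22,16],[38,20],[39,16],[47,0]]
[[2,16],[3,0],[5,6],[11,0],[14,6],[19,0],[22,16],[38,20],[39,16],[47,0]]
[[2,16],[3,0],[5,6],[11,0],[14,6],[19,0],[20,13],[22,16],[38,20],[39,16],[47,0]]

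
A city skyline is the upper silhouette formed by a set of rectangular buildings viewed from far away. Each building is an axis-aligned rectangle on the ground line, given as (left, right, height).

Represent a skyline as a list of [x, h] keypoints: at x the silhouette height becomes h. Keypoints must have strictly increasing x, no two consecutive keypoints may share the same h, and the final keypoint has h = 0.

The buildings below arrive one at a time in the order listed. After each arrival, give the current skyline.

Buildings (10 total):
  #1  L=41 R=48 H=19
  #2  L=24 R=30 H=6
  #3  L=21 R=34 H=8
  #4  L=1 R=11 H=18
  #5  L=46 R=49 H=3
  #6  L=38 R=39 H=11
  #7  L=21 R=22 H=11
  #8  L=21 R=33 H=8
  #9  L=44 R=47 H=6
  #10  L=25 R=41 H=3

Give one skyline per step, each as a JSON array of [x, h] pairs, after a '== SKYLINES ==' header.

== SKYLINES ==
[[41,19],[48,0]]
[[24,6],[30,0],[41,19],[48,0]]
[[21,8],[34,0],[41,19],[48,0]]
[[1,18],[11,0],[21,8],[34,0],[41,19],[48,0]]
[[1,18],[11,0],[21,8],[34,0],[41,19],[48,3],[49,0]]
[[1,18],[11,0],[21,8],[34,0],[38,11],[39,0],[41,19],[48,3],[49,0]]
[[1,18],[11,0],[21,11],[22,8],[34,0],[38,11],[39,0],[41,19],[48,3],[49,0]]
[[1,18],[11,0],[21,11],[22,8],[34,0],[38,11],[39,0],[41,19],[48,3],[49,0]]
[[1,18],[11,0],[21,11],[22,8],[34,0],[38,11],[39,0],[41,19],[48,3],[49,0]]
[[1,18],[11,0],[21,11],[22,8],[34,3],[38,11],[39,3],[41,19],[48,3],[49,0]]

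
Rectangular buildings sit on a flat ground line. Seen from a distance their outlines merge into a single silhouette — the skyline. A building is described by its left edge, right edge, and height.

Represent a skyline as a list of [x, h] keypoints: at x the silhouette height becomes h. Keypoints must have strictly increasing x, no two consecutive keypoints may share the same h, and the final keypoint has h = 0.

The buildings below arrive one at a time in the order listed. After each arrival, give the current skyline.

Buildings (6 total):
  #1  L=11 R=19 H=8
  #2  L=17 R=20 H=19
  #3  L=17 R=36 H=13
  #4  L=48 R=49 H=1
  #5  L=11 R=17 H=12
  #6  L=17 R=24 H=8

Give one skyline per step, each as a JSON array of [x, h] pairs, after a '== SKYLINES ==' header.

== SKYLINES ==
[[11,8],[19,0]]
[[11,8],[17,19],[20,0]]
[[11,8],[17,19],[20,13],[36,0]]
[[11,8],[17,19],[20,13],[36,0],[48,1],[49,0]]
[[11,12],[17,19],[20,13],[36,0],[48,1],[49,0]]
[[11,12],[17,19],[20,13],[36,0],[48,1],[49,0]]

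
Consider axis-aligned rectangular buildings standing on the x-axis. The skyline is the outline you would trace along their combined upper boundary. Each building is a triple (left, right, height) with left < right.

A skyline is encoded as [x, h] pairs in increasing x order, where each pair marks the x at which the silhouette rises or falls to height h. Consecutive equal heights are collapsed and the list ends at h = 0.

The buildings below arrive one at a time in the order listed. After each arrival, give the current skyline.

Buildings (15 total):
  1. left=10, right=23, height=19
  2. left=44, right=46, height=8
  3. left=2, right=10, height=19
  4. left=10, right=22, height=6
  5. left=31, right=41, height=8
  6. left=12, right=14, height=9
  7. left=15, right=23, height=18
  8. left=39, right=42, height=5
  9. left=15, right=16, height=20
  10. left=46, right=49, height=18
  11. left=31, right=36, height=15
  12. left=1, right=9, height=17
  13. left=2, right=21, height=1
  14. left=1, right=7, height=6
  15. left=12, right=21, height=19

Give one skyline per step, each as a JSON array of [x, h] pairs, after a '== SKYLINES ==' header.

== SKYLINES ==
[[10,19],[23,0]]
[[10,19],[23,0],[44,8],[46,0]]
[[2,19],[23,0],[44,8],[46,0]]
[[2,19],[23,0],[44,8],[46,0]]
[[2,19],[23,0],[31,8],[41,0],[44,8],[46,0]]
[[2,19],[23,0],[31,8],[41,0],[44,8],[46,0]]
[[2,19],[23,0],[31,8],[41,0],[44,8],[46,0]]
[[2,19],[23,0],[31,8],[41,5],[42,0],[44,8],[46,0]]
[[2,19],[15,20],[16,19],[23,0],[31,8],[41,5],[42,0],[44,8],[46,0]]
[[2,19],[15,20],[16,19],[23,0],[31,8],[41,5],[42,0],[44,8],[46,18],[49,0]]
[[2,19],[15,20],[16,19],[23,0],[31,15],[36,8],[41,5],[42,0],[44,8],[46,18],[49,0]]
[[1,17],[2,19],[15,20],[16,19],[23,0],[31,15],[36,8],[41,5],[42,0],[44,8],[46,18],[49,0]]
[[1,17],[2,19],[15,20],[16,19],[23,0],[31,15],[36,8],[41,5],[42,0],[44,8],[46,18],[49,0]]
[[1,17],[2,19],[15,20],[16,19],[23,0],[31,15],[36,8],[41,5],[42,0],[44,8],[46,18],[49,0]]
[[1,17],[2,19],[15,20],[16,19],[23,0],[31,15],[36,8],[41,5],[42,0],[44,8],[46,18],[49,0]]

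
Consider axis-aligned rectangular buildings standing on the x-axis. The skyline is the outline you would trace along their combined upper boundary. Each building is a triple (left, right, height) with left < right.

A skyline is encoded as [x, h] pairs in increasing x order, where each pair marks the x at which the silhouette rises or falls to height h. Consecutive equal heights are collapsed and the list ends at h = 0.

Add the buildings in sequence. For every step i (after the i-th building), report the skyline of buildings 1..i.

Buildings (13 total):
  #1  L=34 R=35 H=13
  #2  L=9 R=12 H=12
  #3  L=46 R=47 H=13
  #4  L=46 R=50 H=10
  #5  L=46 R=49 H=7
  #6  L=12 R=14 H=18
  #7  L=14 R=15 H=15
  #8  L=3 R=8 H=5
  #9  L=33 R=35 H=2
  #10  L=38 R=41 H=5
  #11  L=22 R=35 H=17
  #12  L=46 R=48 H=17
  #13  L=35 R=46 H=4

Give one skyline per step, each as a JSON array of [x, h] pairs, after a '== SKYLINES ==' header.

== SKYLINES ==
[[34,13],[35,0]]
[[9,12],[12,0],[34,13],[35,0]]
[[9,12],[12,0],[34,13],[35,0],[46,13],[47,0]]
[[9,12],[12,0],[34,13],[35,0],[46,13],[47,10],[50,0]]
[[9,12],[12,0],[34,13],[35,0],[46,13],[47,10],[50,0]]
[[9,12],[12,18],[14,0],[34,13],[35,0],[46,13],[47,10],[50,0]]
[[9,12],[12,18],[14,15],[15,0],[34,13],[35,0],[46,13],[47,10],[50,0]]
[[3,5],[8,0],[9,12],[12,18],[14,15],[15,0],[34,13],[35,0],[46,13],[47,10],[50,0]]
[[3,5],[8,0],[9,12],[12,18],[14,15],[15,0],[33,2],[34,13],[35,0],[46,13],[47,10],[50,0]]
[[3,5],[8,0],[9,12],[12,18],[14,15],[15,0],[33,2],[34,13],[35,0],[38,5],[41,0],[46,13],[47,10],[50,0]]
[[3,5],[8,0],[9,12],[12,18],[14,15],[15,0],[22,17],[35,0],[38,5],[41,0],[46,13],[47,10],[50,0]]
[[3,5],[8,0],[9,12],[12,18],[14,15],[15,0],[22,17],[35,0],[38,5],[41,0],[46,17],[48,10],[50,0]]
[[3,5],[8,0],[9,12],[12,18],[14,15],[15,0],[22,17],[35,4],[38,5],[41,4],[46,17],[48,10],[50,0]]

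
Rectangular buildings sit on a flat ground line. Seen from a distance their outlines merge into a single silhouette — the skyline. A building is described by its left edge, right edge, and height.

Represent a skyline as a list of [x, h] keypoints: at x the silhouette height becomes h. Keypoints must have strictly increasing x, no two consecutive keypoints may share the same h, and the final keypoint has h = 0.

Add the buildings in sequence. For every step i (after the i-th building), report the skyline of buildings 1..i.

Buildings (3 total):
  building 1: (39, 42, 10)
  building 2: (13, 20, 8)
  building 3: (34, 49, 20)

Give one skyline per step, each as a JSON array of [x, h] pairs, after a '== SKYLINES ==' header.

== SKYLINES ==
[[39,10],[42,0]]
[[13,8],[20,0],[39,10],[42,0]]
[[13,8],[20,0],[34,20],[49,0]]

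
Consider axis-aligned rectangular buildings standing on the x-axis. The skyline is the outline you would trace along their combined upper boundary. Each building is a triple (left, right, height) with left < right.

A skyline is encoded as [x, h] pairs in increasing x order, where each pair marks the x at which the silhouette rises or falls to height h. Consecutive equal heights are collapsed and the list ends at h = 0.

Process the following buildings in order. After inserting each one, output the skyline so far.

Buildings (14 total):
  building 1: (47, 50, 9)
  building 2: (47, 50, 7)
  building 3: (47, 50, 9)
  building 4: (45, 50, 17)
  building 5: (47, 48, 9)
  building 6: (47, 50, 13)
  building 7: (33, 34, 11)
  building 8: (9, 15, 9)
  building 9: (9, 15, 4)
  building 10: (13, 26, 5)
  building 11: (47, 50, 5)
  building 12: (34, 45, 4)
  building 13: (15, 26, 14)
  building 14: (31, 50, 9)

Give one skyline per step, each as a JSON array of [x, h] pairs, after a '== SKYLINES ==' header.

== SKYLINES ==
[[47,9],[50,0]]
[[47,9],[50,0]]
[[47,9],[50,0]]
[[45,17],[50,0]]
[[45,17],[50,0]]
[[45,17],[50,0]]
[[33,11],[34,0],[45,17],[50,0]]
[[9,9],[15,0],[33,11],[34,0],[45,17],[50,0]]
[[9,9],[15,0],[33,11],[34,0],[45,17],[50,0]]
[[9,9],[15,5],[26,0],[33,11],[34,0],[45,17],[50,0]]
[[9,9],[15,5],[26,0],[33,11],[34,0],[45,17],[50,0]]
[[9,9],[15,5],[26,0],[33,11],[34,4],[45,17],[50,0]]
[[9,9],[15,14],[26,0],[33,11],[34,4],[45,17],[50,0]]
[[9,9],[15,14],[26,0],[31,9],[33,11],[34,9],[45,17],[50,0]]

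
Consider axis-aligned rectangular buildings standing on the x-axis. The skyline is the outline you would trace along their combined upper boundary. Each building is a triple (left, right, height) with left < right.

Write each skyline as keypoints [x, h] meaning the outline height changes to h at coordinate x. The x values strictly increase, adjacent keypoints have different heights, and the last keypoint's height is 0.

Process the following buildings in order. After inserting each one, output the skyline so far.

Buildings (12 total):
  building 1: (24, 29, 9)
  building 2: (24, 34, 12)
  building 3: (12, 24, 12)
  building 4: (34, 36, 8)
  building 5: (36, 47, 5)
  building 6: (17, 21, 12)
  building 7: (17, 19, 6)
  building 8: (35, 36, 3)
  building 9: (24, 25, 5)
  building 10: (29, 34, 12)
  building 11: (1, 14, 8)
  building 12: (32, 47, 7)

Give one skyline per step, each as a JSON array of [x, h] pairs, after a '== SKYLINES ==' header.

== SKYLINES ==
[[24,9],[29,0]]
[[24,12],[34,0]]
[[12,12],[34,0]]
[[12,12],[34,8],[36,0]]
[[12,12],[34,8],[36,5],[47,0]]
[[12,12],[34,8],[36,5],[47,0]]
[[12,12],[34,8],[36,5],[47,0]]
[[12,12],[34,8],[36,5],[47,0]]
[[12,12],[34,8],[36,5],[47,0]]
[[12,12],[34,8],[36,5],[47,0]]
[[1,8],[12,12],[34,8],[36,5],[47,0]]
[[1,8],[12,12],[34,8],[36,7],[47,0]]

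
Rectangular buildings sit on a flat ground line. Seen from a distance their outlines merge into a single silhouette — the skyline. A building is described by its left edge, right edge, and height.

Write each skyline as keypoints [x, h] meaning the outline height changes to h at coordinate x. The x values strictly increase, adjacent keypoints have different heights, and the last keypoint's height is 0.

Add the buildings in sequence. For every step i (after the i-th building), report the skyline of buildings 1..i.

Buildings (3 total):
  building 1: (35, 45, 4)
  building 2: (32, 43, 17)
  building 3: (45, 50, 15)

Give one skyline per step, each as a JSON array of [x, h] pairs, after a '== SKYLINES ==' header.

== SKYLINES ==
[[35,4],[45,0]]
[[32,17],[43,4],[45,0]]
[[32,17],[43,4],[45,15],[50,0]]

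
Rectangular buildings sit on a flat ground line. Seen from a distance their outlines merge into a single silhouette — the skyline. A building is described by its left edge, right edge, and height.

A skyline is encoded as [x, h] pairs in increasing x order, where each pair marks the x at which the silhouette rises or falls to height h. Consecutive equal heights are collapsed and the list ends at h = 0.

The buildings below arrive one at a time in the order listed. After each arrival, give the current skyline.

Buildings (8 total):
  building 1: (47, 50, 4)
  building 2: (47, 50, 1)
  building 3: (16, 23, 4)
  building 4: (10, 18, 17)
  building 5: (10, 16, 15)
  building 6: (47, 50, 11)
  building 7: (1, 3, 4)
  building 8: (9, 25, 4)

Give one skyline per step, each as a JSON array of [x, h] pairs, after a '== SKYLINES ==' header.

== SKYLINES ==
[[47,4],[50,0]]
[[47,4],[50,0]]
[[16,4],[23,0],[47,4],[50,0]]
[[10,17],[18,4],[23,0],[47,4],[50,0]]
[[10,17],[18,4],[23,0],[47,4],[50,0]]
[[10,17],[18,4],[23,0],[47,11],[50,0]]
[[1,4],[3,0],[10,17],[18,4],[23,0],[47,11],[50,0]]
[[1,4],[3,0],[9,4],[10,17],[18,4],[25,0],[47,11],[50,0]]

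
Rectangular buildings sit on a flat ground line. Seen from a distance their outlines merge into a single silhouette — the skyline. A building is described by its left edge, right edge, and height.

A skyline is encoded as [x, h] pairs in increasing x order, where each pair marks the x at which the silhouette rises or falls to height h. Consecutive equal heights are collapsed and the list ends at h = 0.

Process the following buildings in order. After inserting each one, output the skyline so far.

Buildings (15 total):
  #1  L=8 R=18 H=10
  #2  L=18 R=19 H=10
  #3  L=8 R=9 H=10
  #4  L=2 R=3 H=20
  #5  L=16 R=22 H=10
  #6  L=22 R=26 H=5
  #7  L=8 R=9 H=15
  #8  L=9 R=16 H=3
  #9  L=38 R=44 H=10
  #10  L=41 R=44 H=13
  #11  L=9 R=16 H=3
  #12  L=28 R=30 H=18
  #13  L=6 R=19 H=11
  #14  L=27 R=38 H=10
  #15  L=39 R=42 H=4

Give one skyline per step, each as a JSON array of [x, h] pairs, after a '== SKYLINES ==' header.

== SKYLINES ==
[[8,10],[18,0]]
[[8,10],[19,0]]
[[8,10],[19,0]]
[[2,20],[3,0],[8,10],[19,0]]
[[2,20],[3,0],[8,10],[22,0]]
[[2,20],[3,0],[8,10],[22,5],[26,0]]
[[2,20],[3,0],[8,15],[9,10],[22,5],[26,0]]
[[2,20],[3,0],[8,15],[9,10],[22,5],[26,0]]
[[2,20],[3,0],[8,15],[9,10],[22,5],[26,0],[38,10],[44,0]]
[[2,20],[3,0],[8,15],[9,10],[22,5],[26,0],[38,10],[41,13],[44,0]]
[[2,20],[3,0],[8,15],[9,10],[22,5],[26,0],[38,10],[41,13],[44,0]]
[[2,20],[3,0],[8,15],[9,10],[22,5],[26,0],[28,18],[30,0],[38,10],[41,13],[44,0]]
[[2,20],[3,0],[6,11],[8,15],[9,11],[19,10],[22,5],[26,0],[28,18],[30,0],[38,10],[41,13],[44,0]]
[[2,20],[3,0],[6,11],[8,15],[9,11],[19,10],[22,5],[26,0],[27,10],[28,18],[30,10],[41,13],[44,0]]
[[2,20],[3,0],[6,11],[8,15],[9,11],[19,10],[22,5],[26,0],[27,10],[28,18],[30,10],[41,13],[44,0]]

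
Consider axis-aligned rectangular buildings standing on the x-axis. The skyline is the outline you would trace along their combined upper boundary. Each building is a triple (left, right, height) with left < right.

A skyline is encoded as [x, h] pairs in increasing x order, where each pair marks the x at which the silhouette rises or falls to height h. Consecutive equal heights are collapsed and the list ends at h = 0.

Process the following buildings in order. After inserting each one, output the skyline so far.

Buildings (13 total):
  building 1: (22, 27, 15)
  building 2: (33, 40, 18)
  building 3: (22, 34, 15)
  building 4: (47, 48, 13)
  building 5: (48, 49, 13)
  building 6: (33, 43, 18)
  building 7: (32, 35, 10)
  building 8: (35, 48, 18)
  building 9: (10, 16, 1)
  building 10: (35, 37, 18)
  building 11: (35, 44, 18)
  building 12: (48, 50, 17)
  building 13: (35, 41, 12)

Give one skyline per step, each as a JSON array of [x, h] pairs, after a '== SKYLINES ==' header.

== SKYLINES ==
[[22,15],[27,0]]
[[22,15],[27,0],[33,18],[40,0]]
[[22,15],[33,18],[40,0]]
[[22,15],[33,18],[40,0],[47,13],[48,0]]
[[22,15],[33,18],[40,0],[47,13],[49,0]]
[[22,15],[33,18],[43,0],[47,13],[49,0]]
[[22,15],[33,18],[43,0],[47,13],[49,0]]
[[22,15],[33,18],[48,13],[49,0]]
[[10,1],[16,0],[22,15],[33,18],[48,13],[49,0]]
[[10,1],[16,0],[22,15],[33,18],[48,13],[49,0]]
[[10,1],[16,0],[22,15],[33,18],[48,13],[49,0]]
[[10,1],[16,0],[22,15],[33,18],[48,17],[50,0]]
[[10,1],[16,0],[22,15],[33,18],[48,17],[50,0]]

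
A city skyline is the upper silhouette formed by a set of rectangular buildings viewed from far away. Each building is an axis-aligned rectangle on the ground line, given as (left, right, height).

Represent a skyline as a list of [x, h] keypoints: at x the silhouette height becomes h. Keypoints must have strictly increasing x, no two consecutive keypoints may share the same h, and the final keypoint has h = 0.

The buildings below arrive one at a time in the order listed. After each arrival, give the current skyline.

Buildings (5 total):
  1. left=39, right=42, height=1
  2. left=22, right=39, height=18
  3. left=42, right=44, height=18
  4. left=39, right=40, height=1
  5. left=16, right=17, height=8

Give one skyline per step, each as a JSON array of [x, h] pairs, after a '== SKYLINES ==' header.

== SKYLINES ==
[[39,1],[42,0]]
[[22,18],[39,1],[42,0]]
[[22,18],[39,1],[42,18],[44,0]]
[[22,18],[39,1],[42,18],[44,0]]
[[16,8],[17,0],[22,18],[39,1],[42,18],[44,0]]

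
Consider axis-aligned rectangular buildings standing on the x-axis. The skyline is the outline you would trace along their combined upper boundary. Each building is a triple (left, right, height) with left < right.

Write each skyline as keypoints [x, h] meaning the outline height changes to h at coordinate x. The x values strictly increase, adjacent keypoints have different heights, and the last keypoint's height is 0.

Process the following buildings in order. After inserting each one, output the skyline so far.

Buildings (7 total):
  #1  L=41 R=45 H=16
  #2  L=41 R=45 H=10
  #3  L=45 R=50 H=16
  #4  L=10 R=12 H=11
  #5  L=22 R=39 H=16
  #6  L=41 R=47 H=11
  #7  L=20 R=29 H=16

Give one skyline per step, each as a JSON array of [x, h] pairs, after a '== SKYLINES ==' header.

== SKYLINES ==
[[41,16],[45,0]]
[[41,16],[45,0]]
[[41,16],[50,0]]
[[10,11],[12,0],[41,16],[50,0]]
[[10,11],[12,0],[22,16],[39,0],[41,16],[50,0]]
[[10,11],[12,0],[22,16],[39,0],[41,16],[50,0]]
[[10,11],[12,0],[20,16],[39,0],[41,16],[50,0]]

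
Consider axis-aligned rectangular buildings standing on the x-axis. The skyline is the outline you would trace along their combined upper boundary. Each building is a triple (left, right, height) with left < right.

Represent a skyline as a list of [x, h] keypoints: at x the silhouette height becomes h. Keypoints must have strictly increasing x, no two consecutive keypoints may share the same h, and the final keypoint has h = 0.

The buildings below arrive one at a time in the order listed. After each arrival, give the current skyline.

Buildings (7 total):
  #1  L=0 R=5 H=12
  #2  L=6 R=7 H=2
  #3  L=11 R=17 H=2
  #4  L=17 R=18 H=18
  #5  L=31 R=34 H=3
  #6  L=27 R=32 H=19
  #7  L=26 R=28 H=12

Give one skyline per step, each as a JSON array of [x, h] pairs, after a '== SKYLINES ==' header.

== SKYLINES ==
[[0,12],[5,0]]
[[0,12],[5,0],[6,2],[7,0]]
[[0,12],[5,0],[6,2],[7,0],[11,2],[17,0]]
[[0,12],[5,0],[6,2],[7,0],[11,2],[17,18],[18,0]]
[[0,12],[5,0],[6,2],[7,0],[11,2],[17,18],[18,0],[31,3],[34,0]]
[[0,12],[5,0],[6,2],[7,0],[11,2],[17,18],[18,0],[27,19],[32,3],[34,0]]
[[0,12],[5,0],[6,2],[7,0],[11,2],[17,18],[18,0],[26,12],[27,19],[32,3],[34,0]]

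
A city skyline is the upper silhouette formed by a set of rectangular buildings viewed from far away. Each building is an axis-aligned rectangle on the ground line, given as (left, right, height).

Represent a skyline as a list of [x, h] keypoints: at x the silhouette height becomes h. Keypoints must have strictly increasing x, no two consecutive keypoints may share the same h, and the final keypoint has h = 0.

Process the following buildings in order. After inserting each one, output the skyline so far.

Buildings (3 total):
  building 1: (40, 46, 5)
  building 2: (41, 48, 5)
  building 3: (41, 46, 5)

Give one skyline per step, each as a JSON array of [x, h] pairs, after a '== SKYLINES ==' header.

== SKYLINES ==
[[40,5],[46,0]]
[[40,5],[48,0]]
[[40,5],[48,0]]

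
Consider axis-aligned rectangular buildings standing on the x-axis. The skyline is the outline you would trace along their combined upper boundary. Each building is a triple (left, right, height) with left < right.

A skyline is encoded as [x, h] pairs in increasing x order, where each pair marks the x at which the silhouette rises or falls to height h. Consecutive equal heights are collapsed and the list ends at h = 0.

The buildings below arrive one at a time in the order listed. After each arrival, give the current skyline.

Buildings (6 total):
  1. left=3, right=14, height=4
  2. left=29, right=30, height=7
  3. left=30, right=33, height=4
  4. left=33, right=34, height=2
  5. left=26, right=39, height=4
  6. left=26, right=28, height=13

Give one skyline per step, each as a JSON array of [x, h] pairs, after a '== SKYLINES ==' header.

== SKYLINES ==
[[3,4],[14,0]]
[[3,4],[14,0],[29,7],[30,0]]
[[3,4],[14,0],[29,7],[30,4],[33,0]]
[[3,4],[14,0],[29,7],[30,4],[33,2],[34,0]]
[[3,4],[14,0],[26,4],[29,7],[30,4],[39,0]]
[[3,4],[14,0],[26,13],[28,4],[29,7],[30,4],[39,0]]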